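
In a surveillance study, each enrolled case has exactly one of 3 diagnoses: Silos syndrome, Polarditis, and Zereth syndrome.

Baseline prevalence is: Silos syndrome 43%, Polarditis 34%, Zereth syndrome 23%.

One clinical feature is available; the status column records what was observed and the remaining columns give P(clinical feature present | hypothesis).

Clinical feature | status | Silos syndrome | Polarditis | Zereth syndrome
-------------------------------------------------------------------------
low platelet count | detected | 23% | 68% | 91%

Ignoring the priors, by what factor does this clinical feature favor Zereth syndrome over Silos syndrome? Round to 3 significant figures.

The Bayes factor is the ratio of the two likelihoods.
  Zereth syndrome: 0.91
  Silos syndrome: 0.23
Bayes factor = 0.91 / 0.23 ≈ 3.96

3.96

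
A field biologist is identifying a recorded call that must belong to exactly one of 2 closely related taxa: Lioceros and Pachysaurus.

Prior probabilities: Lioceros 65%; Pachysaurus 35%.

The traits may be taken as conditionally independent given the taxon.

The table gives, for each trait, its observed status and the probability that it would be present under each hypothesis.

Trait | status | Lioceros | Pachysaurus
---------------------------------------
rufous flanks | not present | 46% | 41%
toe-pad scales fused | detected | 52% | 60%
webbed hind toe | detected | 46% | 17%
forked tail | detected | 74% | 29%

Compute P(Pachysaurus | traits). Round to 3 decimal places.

0.090

For each hypothesis, the unnormalized posterior weight is prior × product of the trait likelihoods (using 1 − P(present | H) for each absent trait):
  Lioceros: 0.65 × (1 − 0.46) × 0.52 × 0.46 × 0.74 = 0.06213
  Pachysaurus: 0.35 × (1 − 0.41) × 0.60 × 0.17 × 0.29 = 0.0061083
Marginal likelihood of the evidence = 0.068238.
P(Pachysaurus | evidence) = 0.0061083 / 0.068238 ≈ 0.090.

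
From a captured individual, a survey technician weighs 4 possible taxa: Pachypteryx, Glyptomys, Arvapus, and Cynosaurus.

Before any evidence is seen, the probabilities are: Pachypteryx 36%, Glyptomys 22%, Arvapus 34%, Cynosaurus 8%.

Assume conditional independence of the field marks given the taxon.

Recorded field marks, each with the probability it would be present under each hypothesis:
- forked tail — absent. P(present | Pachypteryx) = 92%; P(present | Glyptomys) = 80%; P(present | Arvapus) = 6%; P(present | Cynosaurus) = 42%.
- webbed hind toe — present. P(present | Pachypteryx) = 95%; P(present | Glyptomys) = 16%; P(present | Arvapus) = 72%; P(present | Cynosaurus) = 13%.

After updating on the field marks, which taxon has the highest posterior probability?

Arvapus

By Bayes' rule with conditional independence, the unnormalized weight for each hypothesis is prior × ∏ likelihoods (using 1 − P(present | H) for each absent field mark):
  Pachypteryx: 0.36 × (1 − 0.92) × 0.95 = 0.02736
  Glyptomys: 0.22 × (1 − 0.80) × 0.16 = 0.00704
  Arvapus: 0.34 × (1 − 0.06) × 0.72 = 0.23011
  Cynosaurus: 0.08 × (1 − 0.42) × 0.13 = 0.006032
The unnormalized weights sum to 0.27054.
P(Pachypteryx | evidence) ≈ 0.02736 / 0.27054 ≈ 0.101
P(Glyptomys | evidence) ≈ 0.00704 / 0.27054 ≈ 0.026
P(Arvapus | evidence) ≈ 0.23011 / 0.27054 ≈ 0.851
P(Cynosaurus | evidence) ≈ 0.006032 / 0.27054 ≈ 0.022
The largest is 0.851, so Arvapus is most probable.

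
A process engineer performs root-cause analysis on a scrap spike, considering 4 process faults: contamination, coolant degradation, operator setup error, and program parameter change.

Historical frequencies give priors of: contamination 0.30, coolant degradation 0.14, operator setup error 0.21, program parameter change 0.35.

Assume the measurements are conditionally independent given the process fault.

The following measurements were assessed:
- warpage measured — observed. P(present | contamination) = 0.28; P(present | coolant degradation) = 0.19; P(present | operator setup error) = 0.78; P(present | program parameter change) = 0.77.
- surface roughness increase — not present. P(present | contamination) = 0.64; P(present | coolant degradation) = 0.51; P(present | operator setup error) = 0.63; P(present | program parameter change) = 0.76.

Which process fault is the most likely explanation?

program parameter change

Multiply each prior by the joint likelihood of the measurement pattern (using 1 − P(present | H) for each absent measurement):
  contamination: 0.30 × 0.28 × (1 − 0.64) = 0.03024
  coolant degradation: 0.14 × 0.19 × (1 − 0.51) = 0.013034
  operator setup error: 0.21 × 0.78 × (1 − 0.63) = 0.060606
  program parameter change: 0.35 × 0.77 × (1 − 0.76) = 0.06468
Normalizing constant Z = 0.03024 + 0.013034 + 0.060606 + 0.06468 = 0.16856.
P(contamination | evidence) ≈ 0.03024 / 0.16856 ≈ 0.179
P(coolant degradation | evidence) ≈ 0.013034 / 0.16856 ≈ 0.077
P(operator setup error | evidence) ≈ 0.060606 / 0.16856 ≈ 0.360
P(program parameter change | evidence) ≈ 0.06468 / 0.16856 ≈ 0.384
The largest is 0.384, so program parameter change is most probable.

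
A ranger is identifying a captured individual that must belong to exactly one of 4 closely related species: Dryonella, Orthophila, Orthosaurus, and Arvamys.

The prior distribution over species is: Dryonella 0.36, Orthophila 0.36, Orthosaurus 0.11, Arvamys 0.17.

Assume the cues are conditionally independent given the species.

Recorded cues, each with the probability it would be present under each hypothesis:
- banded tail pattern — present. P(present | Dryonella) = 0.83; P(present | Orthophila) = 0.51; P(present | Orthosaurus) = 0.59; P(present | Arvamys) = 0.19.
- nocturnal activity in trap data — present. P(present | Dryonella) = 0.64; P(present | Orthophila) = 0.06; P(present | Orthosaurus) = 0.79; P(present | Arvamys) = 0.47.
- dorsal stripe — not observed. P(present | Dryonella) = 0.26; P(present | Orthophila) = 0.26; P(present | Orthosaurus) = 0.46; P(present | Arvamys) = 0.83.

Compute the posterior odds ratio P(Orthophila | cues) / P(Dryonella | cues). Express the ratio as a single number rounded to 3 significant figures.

0.0576

Unnormalized posterior weight (prior times the cue likelihoods) for each of the two hypotheses (using 1 − P(present | H) for each absent cue):
  Orthophila: 0.36 × 0.51 × 0.06 × (1 − 0.26) = 0.0081518
  Dryonella: 0.36 × 0.83 × 0.64 × (1 − 0.26) = 0.14151
Odds(Orthophila : Dryonella) = 0.0081518 / 0.14151 ≈ 0.0576.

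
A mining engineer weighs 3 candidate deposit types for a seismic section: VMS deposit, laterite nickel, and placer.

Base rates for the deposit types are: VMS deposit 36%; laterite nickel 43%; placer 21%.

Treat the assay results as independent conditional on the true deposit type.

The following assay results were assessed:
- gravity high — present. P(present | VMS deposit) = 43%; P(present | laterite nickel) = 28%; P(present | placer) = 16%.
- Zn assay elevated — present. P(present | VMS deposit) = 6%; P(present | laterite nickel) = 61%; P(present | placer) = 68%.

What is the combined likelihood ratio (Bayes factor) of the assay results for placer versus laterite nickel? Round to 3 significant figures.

Joint likelihood of the assay result pattern under each hypothesis:
  placer: 0.16 × 0.68 = 0.1088
  laterite nickel: 0.28 × 0.61 = 0.1708
Bayes factor = 0.1088 / 0.1708 ≈ 0.637

0.637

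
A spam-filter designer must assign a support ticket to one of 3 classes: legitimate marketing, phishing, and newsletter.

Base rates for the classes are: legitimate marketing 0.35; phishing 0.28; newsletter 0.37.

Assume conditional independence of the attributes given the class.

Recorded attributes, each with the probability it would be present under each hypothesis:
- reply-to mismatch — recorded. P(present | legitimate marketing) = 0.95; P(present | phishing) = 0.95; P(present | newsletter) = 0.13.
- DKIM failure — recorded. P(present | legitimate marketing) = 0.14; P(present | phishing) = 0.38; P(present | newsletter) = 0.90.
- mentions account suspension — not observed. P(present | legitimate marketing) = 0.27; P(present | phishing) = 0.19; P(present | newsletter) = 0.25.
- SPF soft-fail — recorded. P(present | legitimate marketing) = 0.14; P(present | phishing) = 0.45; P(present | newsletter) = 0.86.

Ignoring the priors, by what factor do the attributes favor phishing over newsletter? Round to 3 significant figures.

Take the product of per-attribute likelihoods under each hypothesis (using 1 − P(present | H) for each absent attribute), then divide.
  phishing: 0.95 × 0.38 × (1 − 0.19) × 0.45 = 0.13158
  newsletter: 0.13 × 0.90 × (1 − 0.25) × 0.86 = 0.075465
Bayes factor = 0.13158 / 0.075465 ≈ 1.74

1.74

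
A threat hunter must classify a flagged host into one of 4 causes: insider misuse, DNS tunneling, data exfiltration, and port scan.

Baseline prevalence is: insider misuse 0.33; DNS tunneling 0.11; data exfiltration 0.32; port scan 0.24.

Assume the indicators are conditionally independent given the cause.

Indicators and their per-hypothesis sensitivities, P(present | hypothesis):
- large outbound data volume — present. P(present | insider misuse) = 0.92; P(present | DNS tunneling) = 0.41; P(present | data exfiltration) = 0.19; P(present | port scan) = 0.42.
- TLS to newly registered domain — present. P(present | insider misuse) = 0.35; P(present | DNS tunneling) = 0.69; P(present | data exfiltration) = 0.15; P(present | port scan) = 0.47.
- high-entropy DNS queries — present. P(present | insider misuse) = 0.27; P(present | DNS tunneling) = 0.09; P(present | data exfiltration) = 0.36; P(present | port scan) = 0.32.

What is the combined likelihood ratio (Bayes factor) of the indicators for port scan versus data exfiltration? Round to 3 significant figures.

6.16

Joint likelihood of the indicator pattern under each hypothesis:
  port scan: 0.42 × 0.47 × 0.32 = 0.063168
  data exfiltration: 0.19 × 0.15 × 0.36 = 0.01026
Bayes factor = 0.063168 / 0.01026 ≈ 6.16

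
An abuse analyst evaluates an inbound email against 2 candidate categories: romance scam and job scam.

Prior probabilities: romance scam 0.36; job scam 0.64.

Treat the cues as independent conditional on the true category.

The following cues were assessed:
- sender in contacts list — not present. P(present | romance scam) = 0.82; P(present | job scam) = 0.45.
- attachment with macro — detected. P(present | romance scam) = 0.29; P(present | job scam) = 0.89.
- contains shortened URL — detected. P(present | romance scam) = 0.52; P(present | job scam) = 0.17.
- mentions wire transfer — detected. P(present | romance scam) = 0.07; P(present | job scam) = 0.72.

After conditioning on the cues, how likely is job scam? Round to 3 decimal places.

Multiply each prior by the joint likelihood of the cue pattern (using 1 − P(present | H) for each absent cue):
  romance scam: 0.36 × (1 − 0.82) × 0.29 × 0.52 × 0.07 = 0.00068403
  job scam: 0.64 × (1 − 0.45) × 0.89 × 0.17 × 0.72 = 0.038345
The unnormalized weights sum to 0.03903.
P(job scam | evidence) = 0.038345 / 0.03903 ≈ 0.982.

0.982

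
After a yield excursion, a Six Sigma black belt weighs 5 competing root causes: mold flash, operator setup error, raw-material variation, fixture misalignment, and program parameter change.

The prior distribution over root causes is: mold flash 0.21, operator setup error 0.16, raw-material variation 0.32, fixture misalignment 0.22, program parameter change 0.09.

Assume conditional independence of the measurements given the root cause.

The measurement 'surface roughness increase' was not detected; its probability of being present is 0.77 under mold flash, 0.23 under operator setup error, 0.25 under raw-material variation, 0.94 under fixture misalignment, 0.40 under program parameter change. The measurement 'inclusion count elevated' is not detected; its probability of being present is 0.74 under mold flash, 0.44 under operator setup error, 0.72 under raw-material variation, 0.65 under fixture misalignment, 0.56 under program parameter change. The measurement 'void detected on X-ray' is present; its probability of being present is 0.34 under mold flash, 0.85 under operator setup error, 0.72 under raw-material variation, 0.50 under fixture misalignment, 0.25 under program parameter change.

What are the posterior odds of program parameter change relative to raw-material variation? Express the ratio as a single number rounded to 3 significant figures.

The normalizing constant cancels in an odds ratio, so compute prior × likelihood for the two hypotheses only (using 1 − P(present | H) for each absent measurement):
  program parameter change: 0.09 × (1 − 0.40) × (1 − 0.56) × 0.25 = 0.00594
  raw-material variation: 0.32 × (1 − 0.25) × (1 − 0.72) × 0.72 = 0.048384
Odds(program parameter change : raw-material variation) = 0.00594 / 0.048384 ≈ 0.123.

0.123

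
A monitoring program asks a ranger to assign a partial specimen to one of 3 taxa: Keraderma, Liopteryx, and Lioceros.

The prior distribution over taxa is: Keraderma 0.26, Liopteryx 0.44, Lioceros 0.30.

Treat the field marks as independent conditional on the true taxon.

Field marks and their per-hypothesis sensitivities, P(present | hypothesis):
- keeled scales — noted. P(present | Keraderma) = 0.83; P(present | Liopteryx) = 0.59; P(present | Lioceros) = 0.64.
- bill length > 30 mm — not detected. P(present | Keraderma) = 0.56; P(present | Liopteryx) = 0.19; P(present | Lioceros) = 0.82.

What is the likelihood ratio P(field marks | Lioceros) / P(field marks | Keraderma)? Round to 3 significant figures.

Take the product of per-field mark likelihoods under each hypothesis (using 1 − P(present | H) for each absent field mark), then divide.
  Lioceros: 0.64 × (1 − 0.82) = 0.1152
  Keraderma: 0.83 × (1 − 0.56) = 0.3652
Bayes factor = 0.1152 / 0.3652 ≈ 0.315

0.315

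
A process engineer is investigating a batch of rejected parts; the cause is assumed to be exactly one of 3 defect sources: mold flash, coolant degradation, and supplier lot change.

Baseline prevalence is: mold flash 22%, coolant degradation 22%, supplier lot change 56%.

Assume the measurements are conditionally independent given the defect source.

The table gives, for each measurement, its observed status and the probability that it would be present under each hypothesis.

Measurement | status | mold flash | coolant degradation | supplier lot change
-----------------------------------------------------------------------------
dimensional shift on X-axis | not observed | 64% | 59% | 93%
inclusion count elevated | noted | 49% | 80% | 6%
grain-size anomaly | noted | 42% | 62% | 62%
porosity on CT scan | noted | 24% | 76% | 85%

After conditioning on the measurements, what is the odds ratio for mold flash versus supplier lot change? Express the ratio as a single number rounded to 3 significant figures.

3.16

Posterior odds equal prior odds times the likelihood ratio; only the two competing hypotheses matter (using 1 − P(present | H) for each absent measurement).
  mold flash: 0.22 × (1 − 0.64) × 0.49 × 0.42 × 0.24 = 0.0039118
  supplier lot change: 0.56 × (1 − 0.93) × 0.06 × 0.62 × 0.85 = 0.0012395
Posterior odds = 0.0039118 / 0.0012395 ≈ 3.16.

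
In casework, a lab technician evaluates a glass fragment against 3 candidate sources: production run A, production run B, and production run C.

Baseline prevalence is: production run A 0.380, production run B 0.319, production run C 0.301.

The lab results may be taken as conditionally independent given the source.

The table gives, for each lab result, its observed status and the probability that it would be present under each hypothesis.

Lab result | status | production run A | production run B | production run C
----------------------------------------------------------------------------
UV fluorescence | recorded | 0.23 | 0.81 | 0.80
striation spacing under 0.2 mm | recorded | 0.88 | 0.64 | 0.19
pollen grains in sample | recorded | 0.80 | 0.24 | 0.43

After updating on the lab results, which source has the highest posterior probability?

production run A

For each hypothesis, the unnormalized posterior weight is prior × product of the lab result likelihoods:
  production run A: 0.380 × 0.23 × 0.88 × 0.80 = 0.06153
  production run B: 0.319 × 0.81 × 0.64 × 0.24 = 0.039689
  production run C: 0.301 × 0.80 × 0.19 × 0.43 = 0.019673
Normalizing constant Z = 0.06153 + 0.039689 + 0.019673 = 0.12089.
P(production run A | evidence) ≈ 0.06153 / 0.12089 ≈ 0.509
P(production run B | evidence) ≈ 0.039689 / 0.12089 ≈ 0.328
P(production run C | evidence) ≈ 0.019673 / 0.12089 ≈ 0.163
The largest is 0.509, so production run A is most probable.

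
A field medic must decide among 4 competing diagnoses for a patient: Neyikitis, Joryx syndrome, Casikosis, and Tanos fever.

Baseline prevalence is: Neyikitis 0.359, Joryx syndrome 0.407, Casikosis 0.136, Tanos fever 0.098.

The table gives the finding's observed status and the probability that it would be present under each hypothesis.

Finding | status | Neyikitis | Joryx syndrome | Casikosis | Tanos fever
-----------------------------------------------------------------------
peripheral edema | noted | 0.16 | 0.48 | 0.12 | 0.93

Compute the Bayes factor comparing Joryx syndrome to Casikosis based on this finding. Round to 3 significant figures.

4.00

Likelihood of this finding under each hypothesis:
  Joryx syndrome: 0.48
  Casikosis: 0.12
Bayes factor = 0.48 / 0.12 ≈ 4.00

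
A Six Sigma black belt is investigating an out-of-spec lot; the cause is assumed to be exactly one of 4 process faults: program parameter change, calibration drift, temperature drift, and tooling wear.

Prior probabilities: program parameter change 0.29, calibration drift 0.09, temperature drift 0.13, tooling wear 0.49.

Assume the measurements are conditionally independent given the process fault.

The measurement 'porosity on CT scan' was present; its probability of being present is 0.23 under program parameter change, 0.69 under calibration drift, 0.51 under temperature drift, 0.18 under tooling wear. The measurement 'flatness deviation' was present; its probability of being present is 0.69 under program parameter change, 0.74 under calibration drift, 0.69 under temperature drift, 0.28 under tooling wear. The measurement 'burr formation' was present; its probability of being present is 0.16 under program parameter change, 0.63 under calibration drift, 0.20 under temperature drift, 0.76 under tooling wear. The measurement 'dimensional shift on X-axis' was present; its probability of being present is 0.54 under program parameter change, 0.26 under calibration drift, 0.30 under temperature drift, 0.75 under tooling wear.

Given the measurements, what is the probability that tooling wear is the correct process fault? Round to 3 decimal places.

0.497

By Bayes' rule with conditional independence, the unnormalized weight for each hypothesis is prior × ∏ likelihoods:
  program parameter change: 0.29 × 0.23 × 0.69 × 0.16 × 0.54 = 0.0039764
  calibration drift: 0.09 × 0.69 × 0.74 × 0.63 × 0.26 = 0.0075273
  temperature drift: 0.13 × 0.51 × 0.69 × 0.20 × 0.30 = 0.0027448
  tooling wear: 0.49 × 0.18 × 0.28 × 0.76 × 0.75 = 0.014077
Marginal likelihood of the evidence = 0.028325.
P(tooling wear | evidence) = 0.014077 / 0.028325 ≈ 0.497.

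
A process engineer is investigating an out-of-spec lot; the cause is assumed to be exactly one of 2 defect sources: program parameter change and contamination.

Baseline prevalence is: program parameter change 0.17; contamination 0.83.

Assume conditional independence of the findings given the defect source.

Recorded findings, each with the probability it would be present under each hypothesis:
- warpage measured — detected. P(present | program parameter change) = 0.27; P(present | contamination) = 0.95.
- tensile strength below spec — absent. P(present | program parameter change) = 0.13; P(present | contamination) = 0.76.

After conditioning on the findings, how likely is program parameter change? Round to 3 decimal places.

Multiply each prior by the joint likelihood of the evidence pattern (using 1 − P(present | H) for each absent finding):
  program parameter change: 0.17 × 0.27 × (1 − 0.13) = 0.039933
  contamination: 0.83 × 0.95 × (1 − 0.76) = 0.18924
The unnormalized weights sum to 0.22917.
P(program parameter change | evidence) = 0.039933 / 0.22917 ≈ 0.174.

0.174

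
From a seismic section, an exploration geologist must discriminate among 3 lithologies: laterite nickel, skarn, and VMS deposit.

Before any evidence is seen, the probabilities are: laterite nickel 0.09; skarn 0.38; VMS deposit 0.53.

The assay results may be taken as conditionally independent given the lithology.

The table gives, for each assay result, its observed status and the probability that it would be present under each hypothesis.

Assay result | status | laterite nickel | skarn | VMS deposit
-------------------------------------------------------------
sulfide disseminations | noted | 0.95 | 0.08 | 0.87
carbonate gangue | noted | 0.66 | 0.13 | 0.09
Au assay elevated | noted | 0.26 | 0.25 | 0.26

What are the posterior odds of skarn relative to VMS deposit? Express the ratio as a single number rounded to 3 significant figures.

The normalizing constant cancels in an odds ratio, so compute prior × likelihood for the two hypotheses only:
  skarn: 0.38 × 0.08 × 0.13 × 0.25 = 0.000988
  VMS deposit: 0.53 × 0.87 × 0.09 × 0.26 = 0.01079
Posterior odds = 0.000988 / 0.01079 ≈ 0.0916.

0.0916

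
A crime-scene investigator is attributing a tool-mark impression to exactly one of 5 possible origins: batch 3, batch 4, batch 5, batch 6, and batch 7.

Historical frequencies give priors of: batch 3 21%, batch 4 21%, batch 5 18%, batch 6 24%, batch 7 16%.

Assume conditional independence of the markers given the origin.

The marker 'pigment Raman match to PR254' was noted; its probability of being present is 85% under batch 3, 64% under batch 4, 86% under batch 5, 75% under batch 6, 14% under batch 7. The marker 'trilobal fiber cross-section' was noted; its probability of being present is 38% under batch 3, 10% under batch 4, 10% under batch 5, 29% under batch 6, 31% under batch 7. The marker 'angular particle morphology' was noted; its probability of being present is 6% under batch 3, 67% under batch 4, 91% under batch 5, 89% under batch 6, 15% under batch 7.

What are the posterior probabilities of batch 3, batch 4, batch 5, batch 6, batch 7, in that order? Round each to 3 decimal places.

0.055, 0.121, 0.189, 0.622, 0.014

By Bayes' rule with conditional independence, the unnormalized weight for each hypothesis is prior × ∏ likelihoods:
  batch 3: 0.21 × 0.85 × 0.38 × 0.06 = 0.0040698
  batch 4: 0.21 × 0.64 × 0.10 × 0.67 = 0.0090048
  batch 5: 0.18 × 0.86 × 0.10 × 0.91 = 0.014087
  batch 6: 0.24 × 0.75 × 0.29 × 0.89 = 0.046458
  batch 7: 0.16 × 0.14 × 0.31 × 0.15 = 0.0010416
Normalizing constant Z = 0.0040698 + 0.0090048 + 0.014087 + 0.046458 + 0.0010416 = 0.074661.
P(batch 3 | evidence) = 0.0040698 / 0.074661 ≈ 0.055
P(batch 4 | evidence) = 0.0090048 / 0.074661 ≈ 0.121
P(batch 5 | evidence) = 0.014087 / 0.074661 ≈ 0.189
P(batch 6 | evidence) = 0.046458 / 0.074661 ≈ 0.622
P(batch 7 | evidence) = 0.0010416 / 0.074661 ≈ 0.014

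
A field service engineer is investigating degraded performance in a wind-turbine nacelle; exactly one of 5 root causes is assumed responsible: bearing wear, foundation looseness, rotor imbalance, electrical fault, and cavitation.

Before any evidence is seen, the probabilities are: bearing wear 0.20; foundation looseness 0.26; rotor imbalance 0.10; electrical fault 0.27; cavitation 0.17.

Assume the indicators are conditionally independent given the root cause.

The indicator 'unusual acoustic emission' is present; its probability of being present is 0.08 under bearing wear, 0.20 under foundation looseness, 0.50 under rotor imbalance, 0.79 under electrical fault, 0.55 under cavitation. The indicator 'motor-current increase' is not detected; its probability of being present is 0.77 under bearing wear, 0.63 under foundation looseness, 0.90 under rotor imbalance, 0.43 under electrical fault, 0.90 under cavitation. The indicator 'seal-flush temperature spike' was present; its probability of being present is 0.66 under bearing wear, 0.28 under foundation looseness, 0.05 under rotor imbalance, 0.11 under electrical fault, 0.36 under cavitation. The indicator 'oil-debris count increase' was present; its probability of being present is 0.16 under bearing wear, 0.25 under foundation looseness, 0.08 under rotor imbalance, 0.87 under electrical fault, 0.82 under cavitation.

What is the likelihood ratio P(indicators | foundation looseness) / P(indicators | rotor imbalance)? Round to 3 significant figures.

25.9

The Bayes factor is the ratio of the joint likelihoods of the indicator pattern under the two hypotheses (using 1 − P(present | H) for each absent indicator).
  foundation looseness: 0.20 × (1 − 0.63) × 0.28 × 0.25 = 0.00518
  rotor imbalance: 0.50 × (1 − 0.90) × 0.05 × 0.08 = 0.0002
Bayes factor = 0.00518 / 0.0002 ≈ 25.9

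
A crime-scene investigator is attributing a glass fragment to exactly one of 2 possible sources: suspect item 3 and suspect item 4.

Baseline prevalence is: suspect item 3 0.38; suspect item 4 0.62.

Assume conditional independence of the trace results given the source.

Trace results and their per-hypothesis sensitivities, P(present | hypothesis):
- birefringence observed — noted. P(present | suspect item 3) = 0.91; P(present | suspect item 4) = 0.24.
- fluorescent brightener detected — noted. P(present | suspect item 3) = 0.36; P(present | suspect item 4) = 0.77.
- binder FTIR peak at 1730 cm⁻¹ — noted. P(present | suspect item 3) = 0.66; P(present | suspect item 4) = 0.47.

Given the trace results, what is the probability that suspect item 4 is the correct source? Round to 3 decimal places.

Multiply each prior by the joint likelihood of the trace result pattern:
  suspect item 3: 0.38 × 0.91 × 0.36 × 0.66 = 0.082162
  suspect item 4: 0.62 × 0.24 × 0.77 × 0.47 = 0.053851
Marginal likelihood of the evidence = 0.13601.
P(suspect item 4 | evidence) = 0.053851 / 0.13601 ≈ 0.396.

0.396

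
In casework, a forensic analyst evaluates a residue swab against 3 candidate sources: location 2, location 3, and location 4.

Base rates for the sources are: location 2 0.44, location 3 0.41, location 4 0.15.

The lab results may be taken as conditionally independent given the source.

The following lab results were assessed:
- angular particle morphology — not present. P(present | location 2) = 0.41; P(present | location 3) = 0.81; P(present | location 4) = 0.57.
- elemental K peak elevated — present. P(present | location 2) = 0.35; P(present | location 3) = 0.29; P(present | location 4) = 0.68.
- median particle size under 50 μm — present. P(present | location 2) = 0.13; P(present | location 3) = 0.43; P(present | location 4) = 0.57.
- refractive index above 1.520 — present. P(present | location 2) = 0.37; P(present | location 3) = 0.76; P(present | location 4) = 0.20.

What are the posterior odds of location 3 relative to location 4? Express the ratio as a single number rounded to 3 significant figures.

1.48

Posterior odds equal prior odds times the likelihood ratio; only the two competing hypotheses matter (using 1 − P(present | H) for each absent lab result).
  location 3: 0.41 × (1 − 0.81) × 0.29 × 0.43 × 0.76 = 0.0073827
  location 4: 0.15 × (1 − 0.57) × 0.68 × 0.57 × 0.20 = 0.005
Posterior odds = 0.0073827 / 0.005 ≈ 1.48.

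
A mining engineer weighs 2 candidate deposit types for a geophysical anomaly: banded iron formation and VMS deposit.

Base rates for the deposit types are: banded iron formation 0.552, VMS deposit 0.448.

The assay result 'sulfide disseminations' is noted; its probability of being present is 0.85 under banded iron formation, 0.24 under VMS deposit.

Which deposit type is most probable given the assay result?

banded iron formation

For each hypothesis, the unnormalized posterior weight is prior × likelihood:
  banded iron formation: 0.552 × 0.85 = 0.4692
  VMS deposit: 0.448 × 0.24 = 0.10752
The unnormalized weights sum to 0.57672.
P(banded iron formation | evidence) ≈ 0.4692 / 0.57672 ≈ 0.814
P(VMS deposit | evidence) ≈ 0.10752 / 0.57672 ≈ 0.186
The largest is 0.814, so banded iron formation is most probable.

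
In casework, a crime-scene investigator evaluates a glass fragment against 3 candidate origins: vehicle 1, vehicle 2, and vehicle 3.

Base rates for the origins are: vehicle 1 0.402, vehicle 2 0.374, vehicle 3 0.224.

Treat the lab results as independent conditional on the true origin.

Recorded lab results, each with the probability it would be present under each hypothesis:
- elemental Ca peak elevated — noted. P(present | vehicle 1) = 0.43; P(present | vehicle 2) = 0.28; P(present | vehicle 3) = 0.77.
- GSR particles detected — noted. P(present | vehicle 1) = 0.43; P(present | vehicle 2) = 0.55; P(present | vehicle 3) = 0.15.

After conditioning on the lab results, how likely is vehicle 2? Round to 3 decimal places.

Multiply each prior by the joint likelihood of the lab result pattern:
  vehicle 1: 0.402 × 0.43 × 0.43 = 0.07433
  vehicle 2: 0.374 × 0.28 × 0.55 = 0.057596
  vehicle 3: 0.224 × 0.77 × 0.15 = 0.025872
Marginal likelihood of the evidence = 0.1578.
P(vehicle 2 | evidence) = 0.057596 / 0.1578 ≈ 0.365.

0.365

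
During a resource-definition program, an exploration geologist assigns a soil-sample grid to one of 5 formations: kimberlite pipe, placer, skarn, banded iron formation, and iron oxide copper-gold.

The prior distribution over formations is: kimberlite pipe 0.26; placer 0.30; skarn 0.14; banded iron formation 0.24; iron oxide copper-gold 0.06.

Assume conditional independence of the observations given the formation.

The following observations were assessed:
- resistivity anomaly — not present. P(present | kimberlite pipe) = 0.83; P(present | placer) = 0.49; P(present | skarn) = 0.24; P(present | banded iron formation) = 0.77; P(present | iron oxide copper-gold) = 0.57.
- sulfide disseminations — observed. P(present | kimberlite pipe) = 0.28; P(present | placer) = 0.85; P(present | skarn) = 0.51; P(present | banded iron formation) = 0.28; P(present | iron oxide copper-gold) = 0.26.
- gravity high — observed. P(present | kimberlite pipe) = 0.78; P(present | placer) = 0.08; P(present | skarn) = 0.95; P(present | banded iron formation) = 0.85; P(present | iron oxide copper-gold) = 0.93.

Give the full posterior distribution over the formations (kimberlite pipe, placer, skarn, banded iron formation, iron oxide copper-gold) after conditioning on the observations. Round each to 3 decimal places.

For each hypothesis, the unnormalized posterior weight is prior × product of the observation likelihoods (using 1 − P(present | H) for each absent observation):
  kimberlite pipe: 0.26 × (1 − 0.83) × 0.28 × 0.78 = 0.0096533
  placer: 0.30 × (1 − 0.49) × 0.85 × 0.08 = 0.010404
  skarn: 0.14 × (1 − 0.24) × 0.51 × 0.95 = 0.051551
  banded iron formation: 0.24 × (1 − 0.77) × 0.28 × 0.85 = 0.013138
  iron oxide copper-gold: 0.06 × (1 − 0.57) × 0.26 × 0.93 = 0.0062384
Marginal likelihood of the evidence = 0.090984.
P(kimberlite pipe | evidence) = 0.0096533 / 0.090984 ≈ 0.106
P(placer | evidence) = 0.010404 / 0.090984 ≈ 0.114
P(skarn | evidence) = 0.051551 / 0.090984 ≈ 0.567
P(banded iron formation | evidence) = 0.013138 / 0.090984 ≈ 0.144
P(iron oxide copper-gold | evidence) = 0.0062384 / 0.090984 ≈ 0.069

0.106, 0.114, 0.567, 0.144, 0.069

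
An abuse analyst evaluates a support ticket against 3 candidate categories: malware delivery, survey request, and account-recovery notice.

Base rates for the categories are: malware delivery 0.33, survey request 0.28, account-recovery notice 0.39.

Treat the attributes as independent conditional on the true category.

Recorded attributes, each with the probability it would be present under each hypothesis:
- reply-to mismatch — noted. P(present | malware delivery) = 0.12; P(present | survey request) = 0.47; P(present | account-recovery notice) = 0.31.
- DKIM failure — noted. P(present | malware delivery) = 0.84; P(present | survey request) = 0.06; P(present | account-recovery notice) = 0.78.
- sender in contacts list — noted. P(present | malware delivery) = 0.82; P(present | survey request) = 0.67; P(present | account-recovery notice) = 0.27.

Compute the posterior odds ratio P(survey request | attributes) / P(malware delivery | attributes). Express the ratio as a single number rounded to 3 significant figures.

0.194

The normalizing constant cancels in an odds ratio, so compute prior × likelihood for the two hypotheses only:
  survey request: 0.28 × 0.47 × 0.06 × 0.67 = 0.0052903
  malware delivery: 0.33 × 0.12 × 0.84 × 0.82 = 0.027276
Posterior odds = 0.0052903 / 0.027276 ≈ 0.194.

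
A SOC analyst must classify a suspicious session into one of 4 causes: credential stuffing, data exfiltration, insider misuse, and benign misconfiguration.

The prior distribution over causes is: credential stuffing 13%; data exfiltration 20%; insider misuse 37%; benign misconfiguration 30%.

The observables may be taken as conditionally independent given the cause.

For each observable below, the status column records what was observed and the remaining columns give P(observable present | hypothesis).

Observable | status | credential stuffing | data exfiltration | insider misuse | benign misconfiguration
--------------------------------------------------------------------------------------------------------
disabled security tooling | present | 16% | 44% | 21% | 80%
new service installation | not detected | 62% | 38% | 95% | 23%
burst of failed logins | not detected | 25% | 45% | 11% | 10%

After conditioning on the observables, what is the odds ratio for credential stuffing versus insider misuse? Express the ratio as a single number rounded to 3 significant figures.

1.71

Unnormalized posterior weight (prior times the observable likelihoods) for each of the two hypotheses (using 1 − P(present | H) for each absent observable):
  credential stuffing: 0.13 × 0.16 × (1 − 0.62) × (1 − 0.25) = 0.005928
  insider misuse: 0.37 × 0.21 × (1 − 0.95) × (1 − 0.11) = 0.0034577
Odds(credential stuffing : insider misuse) = 0.005928 / 0.0034577 ≈ 1.71.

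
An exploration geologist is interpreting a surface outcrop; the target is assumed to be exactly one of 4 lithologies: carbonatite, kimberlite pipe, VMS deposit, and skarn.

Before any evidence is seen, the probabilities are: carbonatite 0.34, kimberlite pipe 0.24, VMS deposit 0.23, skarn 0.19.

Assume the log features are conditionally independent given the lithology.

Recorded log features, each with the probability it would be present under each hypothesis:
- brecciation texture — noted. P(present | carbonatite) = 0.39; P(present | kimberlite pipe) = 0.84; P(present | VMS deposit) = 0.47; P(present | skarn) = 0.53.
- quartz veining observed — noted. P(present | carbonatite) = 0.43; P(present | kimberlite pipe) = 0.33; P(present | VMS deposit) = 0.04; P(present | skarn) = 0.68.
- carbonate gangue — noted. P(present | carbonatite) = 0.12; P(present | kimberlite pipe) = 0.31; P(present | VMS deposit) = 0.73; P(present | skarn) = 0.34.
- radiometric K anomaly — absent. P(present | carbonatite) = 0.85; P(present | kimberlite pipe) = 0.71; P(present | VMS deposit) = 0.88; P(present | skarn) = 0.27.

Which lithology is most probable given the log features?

skarn

Multiply each prior by the joint likelihood of the log feature pattern (using 1 − P(present | H) for each absent log feature):
  carbonatite: 0.34 × 0.39 × 0.43 × 0.12 × (1 − 0.85) = 0.0010263
  kimberlite pipe: 0.24 × 0.84 × 0.33 × 0.31 × (1 − 0.71) = 0.0059809
  VMS deposit: 0.23 × 0.47 × 0.04 × 0.73 × (1 − 0.88) = 0.00037878
  skarn: 0.19 × 0.53 × 0.68 × 0.34 × (1 − 0.27) = 0.016996
Marginal likelihood of the evidence = 0.024382.
P(carbonatite | evidence) ≈ 0.0010263 / 0.024382 ≈ 0.042
P(kimberlite pipe | evidence) ≈ 0.0059809 / 0.024382 ≈ 0.245
P(VMS deposit | evidence) ≈ 0.00037878 / 0.024382 ≈ 0.016
P(skarn | evidence) ≈ 0.016996 / 0.024382 ≈ 0.697
The largest is 0.697, so skarn is most probable.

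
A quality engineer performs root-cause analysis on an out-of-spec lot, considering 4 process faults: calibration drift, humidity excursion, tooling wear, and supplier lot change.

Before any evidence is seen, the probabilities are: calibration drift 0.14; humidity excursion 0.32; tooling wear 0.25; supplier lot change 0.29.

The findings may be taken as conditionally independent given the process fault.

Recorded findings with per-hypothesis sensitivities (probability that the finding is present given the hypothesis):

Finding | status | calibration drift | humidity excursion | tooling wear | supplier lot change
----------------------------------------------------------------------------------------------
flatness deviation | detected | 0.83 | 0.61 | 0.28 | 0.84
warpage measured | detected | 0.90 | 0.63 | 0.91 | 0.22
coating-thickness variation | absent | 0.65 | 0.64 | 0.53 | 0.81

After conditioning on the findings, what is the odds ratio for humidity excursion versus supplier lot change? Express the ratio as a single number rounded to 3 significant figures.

Posterior odds equal prior odds times the likelihood ratio; only the two competing hypotheses matter (using 1 − P(present | H) for each absent finding).
  humidity excursion: 0.32 × 0.61 × 0.63 × (1 − 0.64) = 0.044271
  supplier lot change: 0.29 × 0.84 × 0.22 × (1 − 0.81) = 0.010182
Posterior odds = 0.044271 / 0.010182 ≈ 4.35.

4.35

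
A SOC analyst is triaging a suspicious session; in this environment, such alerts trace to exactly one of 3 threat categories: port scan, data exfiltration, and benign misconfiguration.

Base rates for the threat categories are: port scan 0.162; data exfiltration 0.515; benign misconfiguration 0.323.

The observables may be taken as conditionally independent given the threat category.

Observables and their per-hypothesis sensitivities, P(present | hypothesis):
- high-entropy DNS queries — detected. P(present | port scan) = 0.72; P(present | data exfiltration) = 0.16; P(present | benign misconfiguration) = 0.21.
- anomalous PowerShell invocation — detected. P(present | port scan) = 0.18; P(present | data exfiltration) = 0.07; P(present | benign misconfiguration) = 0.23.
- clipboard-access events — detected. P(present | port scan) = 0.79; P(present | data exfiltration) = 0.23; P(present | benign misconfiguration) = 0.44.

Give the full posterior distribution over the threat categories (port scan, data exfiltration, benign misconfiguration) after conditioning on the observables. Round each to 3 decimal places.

0.669, 0.054, 0.277

By Bayes' rule with conditional independence, the unnormalized weight for each hypothesis is prior × ∏ likelihoods:
  port scan: 0.162 × 0.72 × 0.18 × 0.79 = 0.016586
  data exfiltration: 0.515 × 0.16 × 0.07 × 0.23 = 0.0013266
  benign misconfiguration: 0.323 × 0.21 × 0.23 × 0.44 = 0.0068644
Marginal likelihood of the evidence = 0.024777.
P(port scan | evidence) = 0.016586 / 0.024777 ≈ 0.669
P(data exfiltration | evidence) = 0.0013266 / 0.024777 ≈ 0.054
P(benign misconfiguration | evidence) = 0.0068644 / 0.024777 ≈ 0.277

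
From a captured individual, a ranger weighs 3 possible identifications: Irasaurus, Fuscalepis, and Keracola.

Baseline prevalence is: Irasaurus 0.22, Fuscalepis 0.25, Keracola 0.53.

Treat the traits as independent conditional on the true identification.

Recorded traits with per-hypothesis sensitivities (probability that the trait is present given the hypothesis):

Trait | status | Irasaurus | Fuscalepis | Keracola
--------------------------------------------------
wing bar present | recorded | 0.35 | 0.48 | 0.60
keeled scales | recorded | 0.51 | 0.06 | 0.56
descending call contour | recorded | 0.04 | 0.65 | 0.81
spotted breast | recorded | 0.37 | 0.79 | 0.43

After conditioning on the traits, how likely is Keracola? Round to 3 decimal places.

For each hypothesis, the unnormalized posterior weight is prior × product of the trait likelihoods:
  Irasaurus: 0.22 × 0.35 × 0.51 × 0.04 × 0.37 = 0.0005812
  Fuscalepis: 0.25 × 0.48 × 0.06 × 0.65 × 0.79 = 0.0036972
  Keracola: 0.53 × 0.60 × 0.56 × 0.81 × 0.43 = 0.062025
Marginal likelihood of the evidence = 0.066304.
P(Keracola | evidence) = 0.062025 / 0.066304 ≈ 0.935.

0.935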